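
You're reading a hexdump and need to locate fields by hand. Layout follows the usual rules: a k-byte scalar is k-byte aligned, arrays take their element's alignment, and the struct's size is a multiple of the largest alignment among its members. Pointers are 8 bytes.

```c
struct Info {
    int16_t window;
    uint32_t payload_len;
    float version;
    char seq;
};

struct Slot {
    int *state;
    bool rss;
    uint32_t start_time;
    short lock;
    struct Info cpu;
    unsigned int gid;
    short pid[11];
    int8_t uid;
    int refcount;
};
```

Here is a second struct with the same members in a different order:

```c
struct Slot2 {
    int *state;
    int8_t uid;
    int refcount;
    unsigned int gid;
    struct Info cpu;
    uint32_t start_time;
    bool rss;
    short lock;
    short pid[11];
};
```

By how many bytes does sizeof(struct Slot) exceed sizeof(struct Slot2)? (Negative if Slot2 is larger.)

Info: @0: window [2B, align 2] → 2; +2 pad (align 4); @4: payload_len [4B, align 4] → 8; @8: version [4B, align 4] → 12; @12: seq [1B, align 1] → 13; +3 tail pad (align 4); size 16, align 4
@0: state [8B, align 8] → 8
@8: rss [1B, align 1] → 9
+3 pad (align 4)
@12: start_time [4B, align 4] → 16
@16: lock [2B, align 2] → 18
+2 pad (align 4)
@20: cpu [16B, align 4] → 36
@36: gid [4B, align 4] → 40
@40: pid [22B, align 2] → 62
@62: uid [1B, align 1] → 63
+1 pad (align 4)
@64: refcount [4B, align 4] → 68
+4 tail pad (align 8)
size 72, align 8
— Slot2 —
@0: state [8B, align 8] → 8
@8: uid [1B, align 1] → 9
+3 pad (align 4)
@12: refcount [4B, align 4] → 16
@16: gid [4B, align 4] → 20
@20: cpu [16B, align 4] → 36
@36: start_time [4B, align 4] → 40
@40: rss [1B, align 1] → 41
+1 pad (align 2)
@42: lock [2B, align 2] → 44
@44: pid [22B, align 2] → 66
+6 tail pad (align 8)
size 72, align 8
72 − 72 = 0

0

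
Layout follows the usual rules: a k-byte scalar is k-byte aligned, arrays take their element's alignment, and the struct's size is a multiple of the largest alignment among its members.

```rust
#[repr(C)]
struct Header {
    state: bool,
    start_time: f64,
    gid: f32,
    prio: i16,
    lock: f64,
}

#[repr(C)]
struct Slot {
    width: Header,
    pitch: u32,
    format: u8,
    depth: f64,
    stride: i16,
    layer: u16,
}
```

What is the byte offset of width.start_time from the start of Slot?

Header: 0..1  state  (1B, 1-aligned); 1..8  -- padding (7B); 8..16  start_time  (8B, 8-aligned); 16..20  gid  (4B, 4-aligned); 20..22  prio  (2B, 2-aligned); 22..24  -- padding (2B); 24..32  lock  (8B, 8-aligned); sizeof = 32, alignof = 8
0..32  width  (32B, 8-aligned)
within Header: start_time at 8
0 + 8 = 8

8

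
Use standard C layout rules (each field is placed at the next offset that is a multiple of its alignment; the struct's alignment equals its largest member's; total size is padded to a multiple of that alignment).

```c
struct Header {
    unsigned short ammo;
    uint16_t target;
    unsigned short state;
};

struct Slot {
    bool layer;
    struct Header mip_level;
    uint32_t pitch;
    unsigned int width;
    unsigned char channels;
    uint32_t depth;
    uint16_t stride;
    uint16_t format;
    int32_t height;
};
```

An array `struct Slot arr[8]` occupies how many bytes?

256

Header: @0: ammo [2B, align 2] → 2; @2: target [2B, align 2] → 4; @4: state [2B, align 2] → 6; size 6, align 2
@0: layer [1B, align 1] → 1
+1 pad (align 2)
@2: mip_level [6B, align 2] → 8
@8: pitch [4B, align 4] → 12
@12: width [4B, align 4] → 16
@16: channels [1B, align 1] → 17
+3 pad (align 4)
@20: depth [4B, align 4] → 24
@24: stride [2B, align 2] → 26
@26: format [2B, align 2] → 28
@28: height [4B, align 4] → 32
size 32, align 4
array of 8: 8 × 32 = 256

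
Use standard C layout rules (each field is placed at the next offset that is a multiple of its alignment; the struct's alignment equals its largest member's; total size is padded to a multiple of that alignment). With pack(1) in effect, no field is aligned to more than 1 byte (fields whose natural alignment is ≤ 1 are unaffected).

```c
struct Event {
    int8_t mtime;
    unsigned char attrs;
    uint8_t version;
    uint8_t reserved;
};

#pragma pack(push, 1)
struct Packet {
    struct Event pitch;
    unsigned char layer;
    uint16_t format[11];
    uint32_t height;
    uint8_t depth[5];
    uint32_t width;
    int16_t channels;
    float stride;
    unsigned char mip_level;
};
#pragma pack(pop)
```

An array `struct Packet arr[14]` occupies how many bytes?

Event: 0..1  mtime  (1B, 1-aligned); 1..2  attrs  (1B, 1-aligned); 2..3  version  (1B, 1-aligned); 3..4  reserved  (1B, 1-aligned); sizeof = 4, alignof = 1
0..4  pitch  (4B, 1-aligned)
4..5  layer  (1B, 1-aligned)
5..27  format  (22B, 1-aligned)
27..31  height  (4B, 1-aligned)
31..36  depth  (5B, 1-aligned)
36..40  width  (4B, 1-aligned)
40..42  channels  (2B, 1-aligned)
42..46  stride  (4B, 1-aligned)
46..47  mip_level  (1B, 1-aligned)
sizeof = 47, alignof = 1
array of 14: 14 × 47 = 658

658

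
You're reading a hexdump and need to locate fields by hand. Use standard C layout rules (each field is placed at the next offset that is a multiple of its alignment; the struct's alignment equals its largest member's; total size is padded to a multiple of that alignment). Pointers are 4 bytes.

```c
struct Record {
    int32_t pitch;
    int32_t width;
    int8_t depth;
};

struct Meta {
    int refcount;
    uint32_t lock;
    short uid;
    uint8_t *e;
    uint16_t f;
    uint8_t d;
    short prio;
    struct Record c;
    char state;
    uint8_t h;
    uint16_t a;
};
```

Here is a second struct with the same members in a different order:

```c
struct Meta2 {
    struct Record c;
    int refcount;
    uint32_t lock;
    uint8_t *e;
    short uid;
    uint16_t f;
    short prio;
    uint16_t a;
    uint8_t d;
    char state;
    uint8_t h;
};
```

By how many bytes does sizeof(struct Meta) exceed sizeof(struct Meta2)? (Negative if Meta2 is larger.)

4

Record: pitch at 0 (size 4, align 4) → ends 4; width at 4 (size 4, align 4) → ends 8; depth at 8 (size 1, align 1) → ends 9; tail pad 3 to reach multiple of 4; total 12 bytes, alignment 4
refcount at 0 (size 4, align 4) → ends 4
lock at 4 (size 4, align 4) → ends 8
uid at 8 (size 2, align 2) → ends 10
pad 2 to align 4 for e
e at 12 (size 4, align 4) → ends 16
f at 16 (size 2, align 2) → ends 18
d at 18 (size 1, align 1) → ends 19
pad 1 to align 2 for prio
prio at 20 (size 2, align 2) → ends 22
pad 2 to align 4 for c
c at 24 (size 12, align 4) → ends 36
state at 36 (size 1, align 1) → ends 37
h at 37 (size 1, align 1) → ends 38
a at 38 (size 2, align 2) → ends 40
total 40 bytes, alignment 4
— Meta2 —
c at 0 (size 12, align 4) → ends 12
refcount at 12 (size 4, align 4) → ends 16
lock at 16 (size 4, align 4) → ends 20
e at 20 (size 4, align 4) → ends 24
uid at 24 (size 2, align 2) → ends 26
f at 26 (size 2, align 2) → ends 28
prio at 28 (size 2, align 2) → ends 30
a at 30 (size 2, align 2) → ends 32
d at 32 (size 1, align 1) → ends 33
state at 33 (size 1, align 1) → ends 34
h at 34 (size 1, align 1) → ends 35
tail pad 1 to reach multiple of 4
total 36 bytes, alignment 4
40 − 36 = 4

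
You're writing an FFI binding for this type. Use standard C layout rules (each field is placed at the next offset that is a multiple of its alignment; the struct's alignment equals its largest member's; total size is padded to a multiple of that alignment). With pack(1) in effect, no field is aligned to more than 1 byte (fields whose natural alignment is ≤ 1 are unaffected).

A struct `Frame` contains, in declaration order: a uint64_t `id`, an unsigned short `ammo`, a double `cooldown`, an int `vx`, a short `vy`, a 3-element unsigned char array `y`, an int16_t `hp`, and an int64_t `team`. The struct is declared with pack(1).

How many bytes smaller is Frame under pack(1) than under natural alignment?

natural layout:
  @0: id [8B, align 8] → 8
  @8: ammo [2B, align 2] → 10
  +6 pad (align 8)
  @16: cooldown [8B, align 8] → 24
  @24: vx [4B, align 4] → 28
  @28: vy [2B, align 2] → 30
  @30: y [3B, align 1] → 33
  +1 pad (align 2)
  @34: hp [2B, align 2] → 36
  +4 pad (align 8)
  @40: team [8B, align 8] → 48
  size 48, align 8
packed(1) layout:
  @0: id [8B, align 1] → 8
  @8: ammo [2B, align 1] → 10
  @10: cooldown [8B, align 1] → 18
  @18: vx [4B, align 1] → 22
  @22: vy [2B, align 1] → 24
  @24: y [3B, align 1] → 27
  @27: hp [2B, align 1] → 29
  @29: team [8B, align 1] → 37
  size 37, align 1
48 − 37 = 11

11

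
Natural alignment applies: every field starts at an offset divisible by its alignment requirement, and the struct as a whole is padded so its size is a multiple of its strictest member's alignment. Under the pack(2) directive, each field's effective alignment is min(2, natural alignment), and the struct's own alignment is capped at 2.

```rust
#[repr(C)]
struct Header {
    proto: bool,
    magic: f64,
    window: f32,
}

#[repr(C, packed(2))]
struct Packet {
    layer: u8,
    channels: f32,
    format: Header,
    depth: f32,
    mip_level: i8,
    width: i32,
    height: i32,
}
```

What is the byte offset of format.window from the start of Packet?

Header: 0..1  proto  (1B, 1-aligned); 1..8  -- padding (7B); 8..16  magic  (8B, 8-aligned); 16..20  window  (4B, 4-aligned); 20..24  -- tail padding (4B); sizeof = 24, alignof = 8
0..1  layer  (1B, 1-aligned)
1..2  -- padding (1B)
2..6  channels  (4B, 2-aligned)
6..30  format  (24B, 2-aligned)
within Header: window at 16
6 + 16 = 22

22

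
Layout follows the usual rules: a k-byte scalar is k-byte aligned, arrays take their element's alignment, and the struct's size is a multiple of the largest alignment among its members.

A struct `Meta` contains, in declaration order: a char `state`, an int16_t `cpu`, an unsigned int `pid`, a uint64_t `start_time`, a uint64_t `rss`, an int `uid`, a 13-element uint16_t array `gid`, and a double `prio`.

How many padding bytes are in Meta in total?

@0: state [1B, align 1] → 1
+1 pad (align 2)
@2: cpu [2B, align 2] → 4
@4: pid [4B, align 4] → 8
@8: start_time [8B, align 8] → 16
@16: rss [8B, align 8] → 24
@24: uid [4B, align 4] → 28
@28: gid [26B, align 2] → 54
+2 pad (align 8)
@56: prio [8B, align 8] → 64
size 64, align 8
data bytes 61, size 64 → padding 3

3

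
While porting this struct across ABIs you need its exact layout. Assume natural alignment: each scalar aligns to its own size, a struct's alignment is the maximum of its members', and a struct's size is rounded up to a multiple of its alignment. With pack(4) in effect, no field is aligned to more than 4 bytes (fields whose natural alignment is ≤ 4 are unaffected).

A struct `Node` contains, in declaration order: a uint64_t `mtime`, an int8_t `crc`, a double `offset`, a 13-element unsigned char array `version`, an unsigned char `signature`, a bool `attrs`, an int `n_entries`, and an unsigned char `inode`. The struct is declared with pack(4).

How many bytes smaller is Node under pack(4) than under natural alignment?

4

natural layout:
  0..8  mtime  (8B, 8-aligned)
  8..9  crc  (1B, 1-aligned)
  9..16  -- padding (7B)
  16..24  offset  (8B, 8-aligned)
  24..37  version  (13B, 1-aligned)
  37..38  signature  (1B, 1-aligned)
  38..39  attrs  (1B, 1-aligned)
  39..40  -- padding (1B)
  40..44  n_entries  (4B, 4-aligned)
  44..45  inode  (1B, 1-aligned)
  45..48  -- tail padding (3B)
  sizeof = 48, alignof = 8
packed(4) layout:
  0..8  mtime  (8B, 4-aligned)
  8..9  crc  (1B, 1-aligned)
  9..12  -- padding (3B)
  12..20  offset  (8B, 4-aligned)
  20..33  version  (13B, 1-aligned)
  33..34  signature  (1B, 1-aligned)
  34..35  attrs  (1B, 1-aligned)
  35..36  -- padding (1B)
  36..40  n_entries  (4B, 4-aligned)
  40..41  inode  (1B, 1-aligned)
  41..44  -- tail padding (3B)
  sizeof = 44, alignof = 4
48 − 44 = 4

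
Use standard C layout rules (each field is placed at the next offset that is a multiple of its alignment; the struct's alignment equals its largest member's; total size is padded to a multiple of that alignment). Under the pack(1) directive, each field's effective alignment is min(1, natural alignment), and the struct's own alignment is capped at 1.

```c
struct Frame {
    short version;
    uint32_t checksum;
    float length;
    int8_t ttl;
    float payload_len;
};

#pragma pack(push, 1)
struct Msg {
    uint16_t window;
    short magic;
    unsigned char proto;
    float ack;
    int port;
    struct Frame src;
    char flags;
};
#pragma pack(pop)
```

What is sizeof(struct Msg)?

Frame: version at 0 (size 2, align 2) → ends 2; pad 2 to align 4 for checksum; checksum at 4 (size 4, align 4) → ends 8; length at 8 (size 4, align 4) → ends 12; ttl at 12 (size 1, align 1) → ends 13; pad 3 to align 4 for payload_len; payload_len at 16 (size 4, align 4) → ends 20; total 20 bytes, alignment 4
window at 0 (size 2, align 1) → ends 2
magic at 2 (size 2, align 1) → ends 4
proto at 4 (size 1, align 1) → ends 5
ack at 5 (size 4, align 1) → ends 9
port at 9 (size 4, align 1) → ends 13
src at 13 (size 20, align 1) → ends 33
flags at 33 (size 1, align 1) → ends 34
total 34 bytes, alignment 1

34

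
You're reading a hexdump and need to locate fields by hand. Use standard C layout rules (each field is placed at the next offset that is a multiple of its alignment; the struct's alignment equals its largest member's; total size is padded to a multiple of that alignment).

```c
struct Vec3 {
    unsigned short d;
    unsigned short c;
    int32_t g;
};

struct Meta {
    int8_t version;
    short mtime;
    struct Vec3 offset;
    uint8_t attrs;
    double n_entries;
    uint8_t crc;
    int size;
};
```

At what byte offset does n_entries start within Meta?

Vec3: d at 0 (size 2, align 2) → ends 2; c at 2 (size 2, align 2) → ends 4; g at 4 (size 4, align 4) → ends 8; total 8 bytes, alignment 4
version at 0 (size 1, align 1) → ends 1
pad 1 to align 2 for mtime
mtime at 2 (size 2, align 2) → ends 4
offset at 4 (size 8, align 4) → ends 12
attrs at 12 (size 1, align 1) → ends 13
pad 3 to align 8 for n_entries
n_entries at 16 (size 8, align 8) → ends 24

16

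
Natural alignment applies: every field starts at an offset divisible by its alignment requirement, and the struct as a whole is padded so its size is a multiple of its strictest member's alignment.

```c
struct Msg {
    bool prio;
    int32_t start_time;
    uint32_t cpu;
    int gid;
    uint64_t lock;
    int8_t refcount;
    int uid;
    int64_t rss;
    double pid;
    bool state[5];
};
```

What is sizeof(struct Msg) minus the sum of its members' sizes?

9

prio at 0 (size 1, align 1) → ends 1
pad 3 to align 4 for start_time
start_time at 4 (size 4, align 4) → ends 8
cpu at 8 (size 4, align 4) → ends 12
gid at 12 (size 4, align 4) → ends 16
lock at 16 (size 8, align 8) → ends 24
refcount at 24 (size 1, align 1) → ends 25
pad 3 to align 4 for uid
uid at 28 (size 4, align 4) → ends 32
rss at 32 (size 8, align 8) → ends 40
pid at 40 (size 8, align 8) → ends 48
state at 48 (size 5, align 1) → ends 53
tail pad 3 to reach multiple of 8
total 56 bytes, alignment 8
data bytes 47, size 56 → padding 9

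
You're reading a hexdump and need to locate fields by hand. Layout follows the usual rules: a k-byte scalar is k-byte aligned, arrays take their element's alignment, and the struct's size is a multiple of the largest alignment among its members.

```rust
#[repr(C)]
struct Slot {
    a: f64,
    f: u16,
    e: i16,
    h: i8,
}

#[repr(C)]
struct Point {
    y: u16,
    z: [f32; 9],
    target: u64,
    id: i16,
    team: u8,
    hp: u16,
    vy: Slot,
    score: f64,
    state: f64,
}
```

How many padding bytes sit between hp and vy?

Slot: @0: a [8B, align 8] → 8; @8: f [2B, align 2] → 10; @10: e [2B, align 2] → 12; @12: h [1B, align 1] → 13; +3 tail pad (align 8); size 16, align 8
@0: y [2B, align 2] → 2
+2 pad (align 4)
@4: z [36B, align 4] → 40
@40: target [8B, align 8] → 48
@48: id [2B, align 2] → 50
@50: team [1B, align 1] → 51
+1 pad (align 2)
@52: hp [2B, align 2] → 54
+2 pad (align 8)
@56: vy [16B, align 8] → 72

2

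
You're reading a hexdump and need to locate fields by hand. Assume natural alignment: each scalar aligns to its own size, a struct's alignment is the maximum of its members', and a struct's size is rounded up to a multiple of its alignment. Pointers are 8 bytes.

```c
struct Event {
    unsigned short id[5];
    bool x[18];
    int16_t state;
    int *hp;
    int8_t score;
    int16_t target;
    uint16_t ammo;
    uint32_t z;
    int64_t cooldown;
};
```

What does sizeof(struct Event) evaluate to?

64

0..10  id  (10B, 2-aligned)
10..28  x  (18B, 1-aligned)
28..30  state  (2B, 2-aligned)
30..32  -- padding (2B)
32..40  hp  (8B, 8-aligned)
40..41  score  (1B, 1-aligned)
41..42  -- padding (1B)
42..44  target  (2B, 2-aligned)
44..46  ammo  (2B, 2-aligned)
46..48  -- padding (2B)
48..52  z  (4B, 4-aligned)
52..56  -- padding (4B)
56..64  cooldown  (8B, 8-aligned)
sizeof = 64, alignof = 8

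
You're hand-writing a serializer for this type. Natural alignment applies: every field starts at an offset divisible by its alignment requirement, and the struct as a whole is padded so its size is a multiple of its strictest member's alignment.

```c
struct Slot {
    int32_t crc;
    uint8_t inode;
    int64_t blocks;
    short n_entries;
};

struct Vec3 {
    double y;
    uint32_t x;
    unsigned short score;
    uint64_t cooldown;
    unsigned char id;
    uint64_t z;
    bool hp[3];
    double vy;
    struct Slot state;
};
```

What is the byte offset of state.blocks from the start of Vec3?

Slot: 0..4  crc  (4B, 4-aligned); 4..5  inode  (1B, 1-aligned); 5..8  -- padding (3B); 8..16  blocks  (8B, 8-aligned); 16..18  n_entries  (2B, 2-aligned); 18..24  -- tail padding (6B); sizeof = 24, alignof = 8
0..8  y  (8B, 8-aligned)
8..12  x  (4B, 4-aligned)
12..14  score  (2B, 2-aligned)
14..16  -- padding (2B)
16..24  cooldown  (8B, 8-aligned)
24..25  id  (1B, 1-aligned)
25..32  -- padding (7B)
32..40  z  (8B, 8-aligned)
40..43  hp  (3B, 1-aligned)
43..48  -- padding (5B)
48..56  vy  (8B, 8-aligned)
56..80  state  (24B, 8-aligned)
within Slot: blocks at 8
56 + 8 = 64

64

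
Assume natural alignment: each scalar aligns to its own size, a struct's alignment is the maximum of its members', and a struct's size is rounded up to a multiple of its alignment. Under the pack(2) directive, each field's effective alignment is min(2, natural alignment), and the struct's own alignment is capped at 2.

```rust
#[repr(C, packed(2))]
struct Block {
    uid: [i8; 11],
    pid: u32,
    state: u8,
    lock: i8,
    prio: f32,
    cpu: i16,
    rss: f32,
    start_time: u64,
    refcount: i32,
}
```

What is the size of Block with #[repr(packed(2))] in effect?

40

uid at 0 (size 11, align 1) → ends 11
pad 1 to align 2 for pid
pid at 12 (size 4, align 2) → ends 16
state at 16 (size 1, align 1) → ends 17
lock at 17 (size 1, align 1) → ends 18
prio at 18 (size 4, align 2) → ends 22
cpu at 22 (size 2, align 2) → ends 24
rss at 24 (size 4, align 2) → ends 28
start_time at 28 (size 8, align 2) → ends 36
refcount at 36 (size 4, align 2) → ends 40
total 40 bytes, alignment 2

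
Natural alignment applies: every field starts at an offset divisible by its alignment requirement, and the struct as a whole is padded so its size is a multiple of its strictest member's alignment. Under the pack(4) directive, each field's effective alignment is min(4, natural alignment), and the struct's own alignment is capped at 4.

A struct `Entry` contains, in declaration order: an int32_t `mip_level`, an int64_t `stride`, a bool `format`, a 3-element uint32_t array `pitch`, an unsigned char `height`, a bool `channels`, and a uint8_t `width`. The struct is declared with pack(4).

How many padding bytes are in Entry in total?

0..4  mip_level  (4B, 4-aligned)
4..12  stride  (8B, 4-aligned)
12..13  format  (1B, 1-aligned)
13..16  -- padding (3B)
16..28  pitch  (12B, 4-aligned)
28..29  height  (1B, 1-aligned)
29..30  channels  (1B, 1-aligned)
30..31  width  (1B, 1-aligned)
31..32  -- tail padding (1B)
sizeof = 32, alignof = 4
data bytes 28, size 32 → padding 4

4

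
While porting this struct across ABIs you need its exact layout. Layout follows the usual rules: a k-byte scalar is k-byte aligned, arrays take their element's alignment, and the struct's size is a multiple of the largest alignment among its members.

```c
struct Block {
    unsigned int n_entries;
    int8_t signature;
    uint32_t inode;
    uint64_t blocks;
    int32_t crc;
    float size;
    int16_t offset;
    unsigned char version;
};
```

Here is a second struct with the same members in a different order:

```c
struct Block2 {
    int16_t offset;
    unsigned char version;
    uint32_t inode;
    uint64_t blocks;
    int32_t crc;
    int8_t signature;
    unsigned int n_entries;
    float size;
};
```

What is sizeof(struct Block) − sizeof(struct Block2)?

8

0..4  n_entries  (4B, 4-aligned)
4..5  signature  (1B, 1-aligned)
5..8  -- padding (3B)
8..12  inode  (4B, 4-aligned)
12..16  -- padding (4B)
16..24  blocks  (8B, 8-aligned)
24..28  crc  (4B, 4-aligned)
28..32  size  (4B, 4-aligned)
32..34  offset  (2B, 2-aligned)
34..35  version  (1B, 1-aligned)
35..40  -- tail padding (5B)
sizeof = 40, alignof = 8
— Block2 —
0..2  offset  (2B, 2-aligned)
2..3  version  (1B, 1-aligned)
3..4  -- padding (1B)
4..8  inode  (4B, 4-aligned)
8..16  blocks  (8B, 8-aligned)
16..20  crc  (4B, 4-aligned)
20..21  signature  (1B, 1-aligned)
21..24  -- padding (3B)
24..28  n_entries  (4B, 4-aligned)
28..32  size  (4B, 4-aligned)
sizeof = 32, alignof = 8
40 − 32 = 8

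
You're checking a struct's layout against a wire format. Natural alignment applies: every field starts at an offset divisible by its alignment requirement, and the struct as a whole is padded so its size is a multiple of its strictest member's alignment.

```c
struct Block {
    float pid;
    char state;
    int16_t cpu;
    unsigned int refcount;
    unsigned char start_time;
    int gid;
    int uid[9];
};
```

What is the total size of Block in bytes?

0..4  pid  (4B, 4-aligned)
4..5  state  (1B, 1-aligned)
5..6  -- padding (1B)
6..8  cpu  (2B, 2-aligned)
8..12  refcount  (4B, 4-aligned)
12..13  start_time  (1B, 1-aligned)
13..16  -- padding (3B)
16..20  gid  (4B, 4-aligned)
20..56  uid  (36B, 4-aligned)
sizeof = 56, alignof = 4

56 bytes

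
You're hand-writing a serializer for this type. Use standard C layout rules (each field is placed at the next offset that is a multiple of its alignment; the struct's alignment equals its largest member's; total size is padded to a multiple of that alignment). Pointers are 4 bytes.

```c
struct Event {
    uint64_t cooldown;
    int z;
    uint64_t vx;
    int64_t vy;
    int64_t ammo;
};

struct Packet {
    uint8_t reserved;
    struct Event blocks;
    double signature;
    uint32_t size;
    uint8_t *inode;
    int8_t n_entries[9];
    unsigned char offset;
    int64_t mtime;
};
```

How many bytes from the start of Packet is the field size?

Event: cooldown at 0 (size 8, align 8) → ends 8; z at 8 (size 4, align 4) → ends 12; pad 4 to align 8 for vx; vx at 16 (size 8, align 8) → ends 24; vy at 24 (size 8, align 8) → ends 32; ammo at 32 (size 8, align 8) → ends 40; total 40 bytes, alignment 8
reserved at 0 (size 1, align 1) → ends 1
pad 7 to align 8 for blocks
blocks at 8 (size 40, align 8) → ends 48
signature at 48 (size 8, align 8) → ends 56
size at 56 (size 4, align 4) → ends 60

56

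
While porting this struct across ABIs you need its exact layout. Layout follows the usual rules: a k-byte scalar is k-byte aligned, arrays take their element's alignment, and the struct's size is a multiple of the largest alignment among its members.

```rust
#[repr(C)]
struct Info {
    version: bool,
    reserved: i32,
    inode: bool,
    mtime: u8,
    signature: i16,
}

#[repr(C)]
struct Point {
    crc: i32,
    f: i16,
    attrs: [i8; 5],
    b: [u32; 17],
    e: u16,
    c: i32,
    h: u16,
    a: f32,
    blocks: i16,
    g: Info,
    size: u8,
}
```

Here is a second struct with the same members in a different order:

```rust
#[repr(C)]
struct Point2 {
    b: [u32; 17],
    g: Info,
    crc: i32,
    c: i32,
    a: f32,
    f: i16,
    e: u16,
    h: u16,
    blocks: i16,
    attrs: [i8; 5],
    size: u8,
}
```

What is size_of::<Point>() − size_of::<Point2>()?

8

Info: version at 0 (size 1, align 1) → ends 1; pad 3 to align 4 for reserved; reserved at 4 (size 4, align 4) → ends 8; inode at 8 (size 1, align 1) → ends 9; mtime at 9 (size 1, align 1) → ends 10; signature at 10 (size 2, align 2) → ends 12; total 12 bytes, alignment 4
crc at 0 (size 4, align 4) → ends 4
f at 4 (size 2, align 2) → ends 6
attrs at 6 (size 5, align 1) → ends 11
pad 1 to align 4 for b
b at 12 (size 68, align 4) → ends 80
e at 80 (size 2, align 2) → ends 82
pad 2 to align 4 for c
c at 84 (size 4, align 4) → ends 88
h at 88 (size 2, align 2) → ends 90
pad 2 to align 4 for a
a at 92 (size 4, align 4) → ends 96
blocks at 96 (size 2, align 2) → ends 98
pad 2 to align 4 for g
g at 100 (size 12, align 4) → ends 112
size at 112 (size 1, align 1) → ends 113
tail pad 3 to reach multiple of 4
total 116 bytes, alignment 4
— Point2 —
b at 0 (size 68, align 4) → ends 68
g at 68 (size 12, align 4) → ends 80
crc at 80 (size 4, align 4) → ends 84
c at 84 (size 4, align 4) → ends 88
a at 88 (size 4, align 4) → ends 92
f at 92 (size 2, align 2) → ends 94
e at 94 (size 2, align 2) → ends 96
h at 96 (size 2, align 2) → ends 98
blocks at 98 (size 2, align 2) → ends 100
attrs at 100 (size 5, align 1) → ends 105
size at 105 (size 1, align 1) → ends 106
tail pad 2 to reach multiple of 4
total 108 bytes, alignment 4
116 − 108 = 8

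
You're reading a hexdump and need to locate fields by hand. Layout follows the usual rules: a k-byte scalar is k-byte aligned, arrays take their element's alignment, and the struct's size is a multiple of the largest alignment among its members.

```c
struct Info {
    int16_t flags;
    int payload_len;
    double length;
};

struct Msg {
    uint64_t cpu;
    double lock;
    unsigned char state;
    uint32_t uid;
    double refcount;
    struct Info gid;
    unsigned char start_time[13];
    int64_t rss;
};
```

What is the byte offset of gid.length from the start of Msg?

Info: @0: flags [2B, align 2] → 2; +2 pad (align 4); @4: payload_len [4B, align 4] → 8; @8: length [8B, align 8] → 16; size 16, align 8
@0: cpu [8B, align 8] → 8
@8: lock [8B, align 8] → 16
@16: state [1B, align 1] → 17
+3 pad (align 4)
@20: uid [4B, align 4] → 24
@24: refcount [8B, align 8] → 32
@32: gid [16B, align 8] → 48
within Info: length at 8
32 + 8 = 40

40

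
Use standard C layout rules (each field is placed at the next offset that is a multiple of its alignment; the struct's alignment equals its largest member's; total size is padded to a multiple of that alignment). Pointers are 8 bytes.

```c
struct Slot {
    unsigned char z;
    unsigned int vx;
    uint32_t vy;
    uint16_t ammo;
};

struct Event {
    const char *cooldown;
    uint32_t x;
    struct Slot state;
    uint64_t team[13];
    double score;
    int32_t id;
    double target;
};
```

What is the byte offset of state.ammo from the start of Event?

24

Slot: 0..1  z  (1B, 1-aligned); 1..4  -- padding (3B); 4..8  vx  (4B, 4-aligned); 8..12  vy  (4B, 4-aligned); 12..14  ammo  (2B, 2-aligned); 14..16  -- tail padding (2B); sizeof = 16, alignof = 4
0..8  cooldown  (8B, 8-aligned)
8..12  x  (4B, 4-aligned)
12..28  state  (16B, 4-aligned)
within Slot: ammo at 12
12 + 12 = 24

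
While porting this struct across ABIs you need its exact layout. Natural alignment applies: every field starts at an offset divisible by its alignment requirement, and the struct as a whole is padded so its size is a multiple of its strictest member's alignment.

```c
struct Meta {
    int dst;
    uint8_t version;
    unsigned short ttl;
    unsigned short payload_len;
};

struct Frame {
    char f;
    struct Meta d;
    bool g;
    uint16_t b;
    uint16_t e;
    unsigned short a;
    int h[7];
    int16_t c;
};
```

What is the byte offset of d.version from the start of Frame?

8

Meta: 0..4  dst  (4B, 4-aligned); 4..5  version  (1B, 1-aligned); 5..6  -- padding (1B); 6..8  ttl  (2B, 2-aligned); 8..10  payload_len  (2B, 2-aligned); 10..12  -- tail padding (2B); sizeof = 12, alignof = 4
0..1  f  (1B, 1-aligned)
1..4  -- padding (3B)
4..16  d  (12B, 4-aligned)
within Meta: version at 4
4 + 4 = 8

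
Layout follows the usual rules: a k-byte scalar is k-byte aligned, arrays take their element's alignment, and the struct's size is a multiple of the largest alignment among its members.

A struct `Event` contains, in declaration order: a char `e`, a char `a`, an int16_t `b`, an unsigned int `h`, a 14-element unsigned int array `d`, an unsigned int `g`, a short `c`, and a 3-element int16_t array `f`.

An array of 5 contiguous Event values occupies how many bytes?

0..1  e  (1B, 1-aligned)
1..2  a  (1B, 1-aligned)
2..4  b  (2B, 2-aligned)
4..8  h  (4B, 4-aligned)
8..64  d  (56B, 4-aligned)
64..68  g  (4B, 4-aligned)
68..70  c  (2B, 2-aligned)
70..76  f  (6B, 2-aligned)
sizeof = 76, alignof = 4
array of 5: 5 × 76 = 380

380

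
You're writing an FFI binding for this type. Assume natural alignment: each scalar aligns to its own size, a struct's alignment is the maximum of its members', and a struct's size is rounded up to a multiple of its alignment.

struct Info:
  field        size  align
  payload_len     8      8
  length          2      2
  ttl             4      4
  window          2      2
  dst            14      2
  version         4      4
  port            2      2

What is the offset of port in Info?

36

0..8  payload_len  (8B, 8-aligned)
8..10  length  (2B, 2-aligned)
10..12  -- padding (2B)
12..16  ttl  (4B, 4-aligned)
16..18  window  (2B, 2-aligned)
18..32  dst  (14B, 2-aligned)
32..36  version  (4B, 4-aligned)
36..38  port  (2B, 2-aligned)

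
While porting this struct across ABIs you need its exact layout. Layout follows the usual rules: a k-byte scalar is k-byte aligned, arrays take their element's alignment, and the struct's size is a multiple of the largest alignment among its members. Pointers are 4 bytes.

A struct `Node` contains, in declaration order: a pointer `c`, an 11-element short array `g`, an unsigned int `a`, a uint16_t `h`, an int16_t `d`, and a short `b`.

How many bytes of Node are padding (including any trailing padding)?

4

@0: c [4B, align 4] → 4
@4: g [22B, align 2] → 26
+2 pad (align 4)
@28: a [4B, align 4] → 32
@32: h [2B, align 2] → 34
@34: d [2B, align 2] → 36
@36: b [2B, align 2] → 38
+2 tail pad (align 4)
size 40, align 4
data bytes 36, size 40 → padding 4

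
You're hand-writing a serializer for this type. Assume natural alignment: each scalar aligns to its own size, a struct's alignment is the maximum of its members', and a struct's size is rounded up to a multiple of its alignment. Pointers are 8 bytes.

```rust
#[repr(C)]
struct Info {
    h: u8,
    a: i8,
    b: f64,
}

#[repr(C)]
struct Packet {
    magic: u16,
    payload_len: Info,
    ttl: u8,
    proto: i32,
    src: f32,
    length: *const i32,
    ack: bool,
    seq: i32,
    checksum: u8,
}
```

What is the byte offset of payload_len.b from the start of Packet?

16

Info: h at 0 (size 1, align 1) → ends 1; a at 1 (size 1, align 1) → ends 2; pad 6 to align 8 for b; b at 8 (size 8, align 8) → ends 16; total 16 bytes, alignment 8
magic at 0 (size 2, align 2) → ends 2
pad 6 to align 8 for payload_len
payload_len at 8 (size 16, align 8) → ends 24
within Info: b at 8
8 + 8 = 16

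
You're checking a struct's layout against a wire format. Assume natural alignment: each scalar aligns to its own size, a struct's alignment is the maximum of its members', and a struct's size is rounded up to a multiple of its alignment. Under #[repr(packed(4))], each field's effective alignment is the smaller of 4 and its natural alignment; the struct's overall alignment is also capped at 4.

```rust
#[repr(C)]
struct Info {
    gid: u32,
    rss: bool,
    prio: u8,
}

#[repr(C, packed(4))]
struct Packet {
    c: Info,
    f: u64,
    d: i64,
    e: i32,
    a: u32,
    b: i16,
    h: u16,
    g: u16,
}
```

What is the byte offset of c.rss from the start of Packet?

Info: gid at 0 (size 4, align 4) → ends 4; rss at 4 (size 1, align 1) → ends 5; prio at 5 (size 1, align 1) → ends 6; tail pad 2 to reach multiple of 4; total 8 bytes, alignment 4
c at 0 (size 8, align 4) → ends 8
within Info: rss at 4
0 + 4 = 4

4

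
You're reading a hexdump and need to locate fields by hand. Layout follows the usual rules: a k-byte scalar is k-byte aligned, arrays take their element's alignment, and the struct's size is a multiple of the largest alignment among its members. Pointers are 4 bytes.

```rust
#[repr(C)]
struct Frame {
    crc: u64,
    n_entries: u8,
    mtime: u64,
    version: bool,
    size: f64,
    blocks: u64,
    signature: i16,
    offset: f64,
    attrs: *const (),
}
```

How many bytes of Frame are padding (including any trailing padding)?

24

@0: crc [8B, align 8] → 8
@8: n_entries [1B, align 1] → 9
+7 pad (align 8)
@16: mtime [8B, align 8] → 24
@24: version [1B, align 1] → 25
+7 pad (align 8)
@32: size [8B, align 8] → 40
@40: blocks [8B, align 8] → 48
@48: signature [2B, align 2] → 50
+6 pad (align 8)
@56: offset [8B, align 8] → 64
@64: attrs [4B, align 4] → 68
+4 tail pad (align 8)
size 72, align 8
data bytes 48, size 72 → padding 24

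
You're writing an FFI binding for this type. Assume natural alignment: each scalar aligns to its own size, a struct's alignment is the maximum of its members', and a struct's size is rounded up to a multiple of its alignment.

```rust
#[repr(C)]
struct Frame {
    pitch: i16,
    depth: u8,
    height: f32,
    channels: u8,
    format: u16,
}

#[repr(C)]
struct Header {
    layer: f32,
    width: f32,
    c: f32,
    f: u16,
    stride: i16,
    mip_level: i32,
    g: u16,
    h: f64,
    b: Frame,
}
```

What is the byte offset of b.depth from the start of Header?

34

Frame: pitch at 0 (size 2, align 2) → ends 2; depth at 2 (size 1, align 1) → ends 3; pad 1 to align 4 for height; height at 4 (size 4, align 4) → ends 8; channels at 8 (size 1, align 1) → ends 9; pad 1 to align 2 for format; format at 10 (size 2, align 2) → ends 12; total 12 bytes, alignment 4
layer at 0 (size 4, align 4) → ends 4
width at 4 (size 4, align 4) → ends 8
c at 8 (size 4, align 4) → ends 12
f at 12 (size 2, align 2) → ends 14
stride at 14 (size 2, align 2) → ends 16
mip_level at 16 (size 4, align 4) → ends 20
g at 20 (size 2, align 2) → ends 22
pad 2 to align 8 for h
h at 24 (size 8, align 8) → ends 32
b at 32 (size 12, align 4) → ends 44
within Frame: depth at 2
32 + 2 = 34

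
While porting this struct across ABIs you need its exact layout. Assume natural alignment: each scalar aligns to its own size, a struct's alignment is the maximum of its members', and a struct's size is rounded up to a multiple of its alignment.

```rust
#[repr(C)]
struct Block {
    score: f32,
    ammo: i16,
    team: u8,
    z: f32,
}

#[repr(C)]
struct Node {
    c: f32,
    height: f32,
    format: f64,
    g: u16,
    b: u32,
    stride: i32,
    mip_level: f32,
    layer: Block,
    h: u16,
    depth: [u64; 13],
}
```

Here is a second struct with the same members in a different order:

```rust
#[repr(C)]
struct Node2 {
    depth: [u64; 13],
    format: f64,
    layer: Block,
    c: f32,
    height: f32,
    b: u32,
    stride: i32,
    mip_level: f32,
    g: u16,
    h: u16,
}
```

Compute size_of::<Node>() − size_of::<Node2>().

0

Block: score at 0 (size 4, align 4) → ends 4; ammo at 4 (size 2, align 2) → ends 6; team at 6 (size 1, align 1) → ends 7; pad 1 to align 4 for z; z at 8 (size 4, align 4) → ends 12; total 12 bytes, alignment 4
c at 0 (size 4, align 4) → ends 4
height at 4 (size 4, align 4) → ends 8
format at 8 (size 8, align 8) → ends 16
g at 16 (size 2, align 2) → ends 18
pad 2 to align 4 for b
b at 20 (size 4, align 4) → ends 24
stride at 24 (size 4, align 4) → ends 28
mip_level at 28 (size 4, align 4) → ends 32
layer at 32 (size 12, align 4) → ends 44
h at 44 (size 2, align 2) → ends 46
pad 2 to align 8 for depth
depth at 48 (size 104, align 8) → ends 152
total 152 bytes, alignment 8
— Node2 —
depth at 0 (size 104, align 8) → ends 104
format at 104 (size 8, align 8) → ends 112
layer at 112 (size 12, align 4) → ends 124
c at 124 (size 4, align 4) → ends 128
height at 128 (size 4, align 4) → ends 132
b at 132 (size 4, align 4) → ends 136
stride at 136 (size 4, align 4) → ends 140
mip_level at 140 (size 4, align 4) → ends 144
g at 144 (size 2, align 2) → ends 146
h at 146 (size 2, align 2) → ends 148
tail pad 4 to reach multiple of 8
total 152 bytes, alignment 8
152 − 152 = 0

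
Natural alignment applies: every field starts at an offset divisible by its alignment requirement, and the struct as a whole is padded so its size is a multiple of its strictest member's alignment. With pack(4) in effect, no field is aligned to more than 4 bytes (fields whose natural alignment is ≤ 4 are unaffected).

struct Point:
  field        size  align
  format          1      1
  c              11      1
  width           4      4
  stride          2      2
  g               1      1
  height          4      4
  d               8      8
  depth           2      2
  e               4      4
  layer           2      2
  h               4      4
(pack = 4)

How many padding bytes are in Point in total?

@0: format [1B, align 1] → 1
@1: c [11B, align 1] → 12
@12: width [4B, align 4] → 16
@16: stride [2B, align 2] → 18
@18: g [1B, align 1] → 19
+1 pad (align 4)
@20: height [4B, align 4] → 24
@24: d [8B, align 4] → 32
@32: depth [2B, align 2] → 34
+2 pad (align 4)
@36: e [4B, align 4] → 40
@40: layer [2B, align 2] → 42
+2 pad (align 4)
@44: h [4B, align 4] → 48
size 48, align 4
data bytes 43, size 48 → padding 5

5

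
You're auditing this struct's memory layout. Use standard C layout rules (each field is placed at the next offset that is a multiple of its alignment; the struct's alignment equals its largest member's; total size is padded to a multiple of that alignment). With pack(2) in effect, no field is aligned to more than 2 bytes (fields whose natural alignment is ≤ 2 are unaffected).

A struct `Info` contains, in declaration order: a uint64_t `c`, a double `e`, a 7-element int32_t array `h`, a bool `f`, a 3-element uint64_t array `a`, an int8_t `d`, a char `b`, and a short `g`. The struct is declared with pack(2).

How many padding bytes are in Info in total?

1

c at 0 (size 8, align 2) → ends 8
e at 8 (size 8, align 2) → ends 16
h at 16 (size 28, align 2) → ends 44
f at 44 (size 1, align 1) → ends 45
pad 1 to align 2 for a
a at 46 (size 24, align 2) → ends 70
d at 70 (size 1, align 1) → ends 71
b at 71 (size 1, align 1) → ends 72
g at 72 (size 2, align 2) → ends 74
total 74 bytes, alignment 2
data bytes 73, size 74 → padding 1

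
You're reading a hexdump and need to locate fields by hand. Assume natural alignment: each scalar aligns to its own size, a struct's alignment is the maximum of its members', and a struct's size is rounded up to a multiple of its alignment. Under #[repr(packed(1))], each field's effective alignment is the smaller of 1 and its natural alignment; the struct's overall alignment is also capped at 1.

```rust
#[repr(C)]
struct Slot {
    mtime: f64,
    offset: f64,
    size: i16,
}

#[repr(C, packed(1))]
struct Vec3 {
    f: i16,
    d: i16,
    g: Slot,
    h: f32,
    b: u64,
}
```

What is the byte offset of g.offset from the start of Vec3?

Slot: mtime at 0 (size 8, align 8) → ends 8; offset at 8 (size 8, align 8) → ends 16; size at 16 (size 2, align 2) → ends 18; tail pad 6 to reach multiple of 8; total 24 bytes, alignment 8
f at 0 (size 2, align 1) → ends 2
d at 2 (size 2, align 1) → ends 4
g at 4 (size 24, align 1) → ends 28
within Slot: offset at 8
4 + 8 = 12

12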